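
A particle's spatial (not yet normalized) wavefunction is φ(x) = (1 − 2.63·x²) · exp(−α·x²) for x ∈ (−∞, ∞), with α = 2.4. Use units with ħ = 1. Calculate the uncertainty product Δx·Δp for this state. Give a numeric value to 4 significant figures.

0.7381

Δx = √(⟨x²⟩−⟨x⟩²), Δp = √(⟨p²⟩−⟨p⟩²).
Expand each integrand as polynomial × e^(−2αx²) and use ∫x^(2j)·e^(−2αx²) dx = (2j−1)!!/(4α)^j · √(π/(2α)), odd powers → 0; here √(π/(2α)) = 0.80901. Differentiate with the product rule, d/dx e^(−αx²) = −2αx·e^(−αx²).
Normalization: ∫|φ|² dx = 0.54790.
⟨x⟩ = 0.0000, ⟨x²⟩ = 0.074144 ⇒ Δx = 0.27229.
⟨p⟩ = 0.0000, ⟨p²⟩ = 7.3473 ⇒ Δp = 2.7106.
Δx·Δp = 0.73807.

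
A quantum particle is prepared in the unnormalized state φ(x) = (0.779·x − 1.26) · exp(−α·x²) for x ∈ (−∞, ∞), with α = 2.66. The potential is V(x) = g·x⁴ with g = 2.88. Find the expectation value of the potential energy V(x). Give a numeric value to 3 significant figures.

⟨V⟩ = ∫ V(x)·|φ|² dx / ∫|φ|² dx.
Expand each integrand as polynomial × e^(−2αx²) and use ∫x^(2j)·e^(−2αx²) dx = (2j−1)!!/(4α)^j · √(π/(2α)), odd powers → 0; here √(π/(2α)) = 0.76846.
State is unnormalized: ∫|φ|² dx = 1.2638, and ∫φ*·V(x)·φ dx = 0.10983, so ⟨V⟩ = 0.10983 / 1.2638.
⟨V⟩ = 0.086905.

0.0869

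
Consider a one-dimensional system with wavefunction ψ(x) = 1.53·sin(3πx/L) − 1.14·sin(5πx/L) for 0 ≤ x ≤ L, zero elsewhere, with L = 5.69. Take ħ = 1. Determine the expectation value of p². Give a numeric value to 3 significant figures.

4.48

p² ψ = −ħ² d²ψ/dx²; ⟨p²⟩ = −ħ² ∫ ψ*·ψ'' dx / ∫|ψ|² dx.
d²/dx² sin(jπx/L) = −(jπ/L)²·sin(jπx/L); on 0 ≤ x ≤ L, ∫sin²(jπx/L) dx = L/2 and ∫sin(jπx/L)·sin(lπx/L) dx = 0 for j ≠ l, so only diagonal terms survive in ∫|ψ|² and ∫ψ·ψ″; ∫ψ·ψ′ dx = [ψ²/2] between the walls = 0.
State is unnormalized: ∫|ψ|² dx = 10.357, and ∫ψ*·(−ħ² ψ'') dx = 46.450, so ⟨p²⟩ = 46.450 / 10.357.
⟨p²⟩ = 4.4848.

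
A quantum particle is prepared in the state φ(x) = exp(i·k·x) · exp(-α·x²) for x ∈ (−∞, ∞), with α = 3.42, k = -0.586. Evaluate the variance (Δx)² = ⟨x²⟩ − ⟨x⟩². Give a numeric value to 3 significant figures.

Compute ⟨x⟩ and ⟨x²⟩ separately, then (Δx)² = ⟨x²⟩ − ⟨x⟩².
Gaussian moments: ∫x^(2j)·e^(−2αx²) dx = (2j−1)!!/(4α)^j · √(π/(2α)), odd powers integrate to 0; here √(π/(2α)) = 0.67771.
Normalization: ∫|φ|² dx = 0.67771.
⟨x⟩ = 0.0000 and ⟨x²⟩ = 0.073099.
(Δx)² = 0.073099 − (0.0000)² = 0.073099.

0.0731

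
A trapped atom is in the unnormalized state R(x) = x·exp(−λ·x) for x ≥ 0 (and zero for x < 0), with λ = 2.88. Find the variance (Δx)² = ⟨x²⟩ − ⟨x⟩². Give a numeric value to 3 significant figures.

0.0904

Compute ⟨x⟩ and ⟨x²⟩ separately, then (Δx)² = ⟨x²⟩ − ⟨x⟩².
Every integrand reduces to terms xʲ·e^(−2λx) on [0, ∞); use ∫₀^∞ xʲ·e^(−2λx) dx = j!/(2λ)^(j+1).
Normalization: ∫|R|² dx = 0.010466.
⟨x⟩ = 0.52083 and ⟨x²⟩ = 0.36169.
(Δx)² = 0.36169 − (0.52083)² = 0.090422.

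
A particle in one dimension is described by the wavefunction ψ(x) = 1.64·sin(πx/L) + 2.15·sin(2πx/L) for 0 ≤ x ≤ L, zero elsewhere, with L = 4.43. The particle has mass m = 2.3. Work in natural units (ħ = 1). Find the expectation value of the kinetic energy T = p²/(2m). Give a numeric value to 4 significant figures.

T = −(ħ²/2m) d²/dx², so ⟨T⟩ = −(ħ²/2m) ∫ ψ*·ψ'' dx / ∫|ψ|² dx; with m = 2.3.
d²/dx² sin(jπx/L) = −(jπ/L)²·sin(jπx/L); on 0 ≤ x ≤ L, ∫sin²(jπx/L) dx = L/2 and ∫sin(jπx/L)·sin(lπx/L) dx = 0 for j ≠ l, so only diagonal terms survive in ∫|ψ|² and ∫ψ·ψ″; ∫ψ·ψ′ dx = [ψ²/2] between the walls = 0.
State is unnormalized: ∫|ψ|² dx = 16.196, and ∫ψ*·(−ħ²/2m · ψ'') dx = 5.1289, so ⟨T⟩ = 5.1289 / 16.196.
⟨T⟩ = 0.31667.

0.3167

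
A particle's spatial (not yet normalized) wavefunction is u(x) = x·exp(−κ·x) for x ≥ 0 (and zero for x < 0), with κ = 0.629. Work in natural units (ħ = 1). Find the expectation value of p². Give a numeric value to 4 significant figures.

p² u = −ħ² d²u/dx²; ⟨p²⟩ = −ħ² ∫ u*·u'' dx / ∫|u|² dx.
Differentiate x·exp(−κ·x) with the product rule; every integrand then reduces to terms xʲ·e^(−2κx) on [0, ∞), with ∫₀^∞ xʲ·e^(−2κx) dx = j!/(2κ)^(j+1).
State is unnormalized: ∫|u|² dx = 1.0046, and ∫u*·(−ħ² u'') dx = 0.39746, so ⟨p²⟩ = 0.39746 / 1.0046.
⟨p²⟩ = 0.39564.

0.3956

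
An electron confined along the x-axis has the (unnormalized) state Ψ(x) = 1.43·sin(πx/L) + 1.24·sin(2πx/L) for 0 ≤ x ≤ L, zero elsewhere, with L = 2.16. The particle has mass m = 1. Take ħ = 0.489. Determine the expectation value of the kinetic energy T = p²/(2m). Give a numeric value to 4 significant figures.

0.5786

T = −(ħ²/2m) d²/dx², so ⟨T⟩ = −(ħ²/2m) ∫ Ψ*·Ψ'' dx / ∫|Ψ|² dx; with m = 1.
d²/dx² sin(jπx/L) = −(jπ/L)²·sin(jπx/L); on 0 ≤ x ≤ L, ∫sin²(jπx/L) dx = L/2 and ∫sin(jπx/L)·sin(lπx/L) dx = 0 for j ≠ l, so only diagonal terms survive in ∫|Ψ|² and ∫Ψ·Ψ″; ∫Ψ·Ψ′ dx = [Ψ²/2] between the walls = 0.
State is unnormalized: ∫|Ψ|² dx = 3.8691, and ∫Ψ*·(−ħ²/2m · Ψ'') dx = 2.2386, so ⟨T⟩ = 2.2386 / 3.8691.
⟨T⟩ = 0.57857.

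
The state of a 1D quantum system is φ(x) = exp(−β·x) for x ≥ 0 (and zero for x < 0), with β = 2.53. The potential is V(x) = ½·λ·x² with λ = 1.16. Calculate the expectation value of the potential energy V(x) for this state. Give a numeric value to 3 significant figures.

⟨V⟩ = ∫ V(x)·|φ|² dx / ∫|φ|² dx.
Every integrand reduces to terms xʲ·e^(−2βx) on [0, ∞); use ∫₀^∞ xʲ·e^(−2βx) dx = j!/(2β)^(j+1).
State is unnormalized: ∫|φ|² dx = 0.19763, and ∫φ*·V(x)·φ dx = 0.0089538, so ⟨V⟩ = 0.0089538 / 0.19763.
⟨V⟩ = 0.045306.

0.0453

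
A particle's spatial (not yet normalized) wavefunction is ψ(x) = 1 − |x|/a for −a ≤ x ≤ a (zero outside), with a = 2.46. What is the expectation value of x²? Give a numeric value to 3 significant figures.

⟨x²⟩ = ∫ x²·|ψ|² dx / ∫|ψ|² dx (integrals over the domain).
ψ is even, so ∫ over [−a, a] = 2∫₀ᵃ with ψ = 1 − x/a there: ∫₀ᵃ (1 − x/a)² dx = a/3, ∫₀ᵃ x²(1 − x/a)² dx = a³/30, ∫₀ᵃ x⁴(1 − x/a)² dx = a⁵/105.
State is unnormalized: ∫|ψ|² dx = 1.6400, and ∫ψ*·x²·ψ dx = 0.99246, so ⟨x²⟩ = 0.99246 / 1.6400.
⟨x²⟩ = 0.60516.

0.605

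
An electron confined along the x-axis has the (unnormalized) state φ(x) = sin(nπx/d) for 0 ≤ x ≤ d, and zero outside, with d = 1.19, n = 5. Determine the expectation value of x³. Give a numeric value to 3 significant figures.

⟨x³⟩ = ∫ x³·|φ|² dx / ∫|φ|² dx (integrals over the domain).
With sin²θ = (1 − cos2θ)/2 on 0 ≤ x ≤ d: ∫sin²(nπx/d) dx = d/2, ∫x·sin²(nπx/d) dx = d²/4, ∫x²·sin²(nπx/d) dx = d³·(1/6 − 1/(4n²π²)); higher powers xᵏ the same way, integrating xᵏ·cos(2nπx/d) by parts.
State is unnormalized: ∫|φ|² dx = 0.59500, and ∫φ*·x³·φ dx = 0.24762, so ⟨x³⟩ = 0.24762 / 0.59500.
⟨x³⟩ = 0.41617.

0.416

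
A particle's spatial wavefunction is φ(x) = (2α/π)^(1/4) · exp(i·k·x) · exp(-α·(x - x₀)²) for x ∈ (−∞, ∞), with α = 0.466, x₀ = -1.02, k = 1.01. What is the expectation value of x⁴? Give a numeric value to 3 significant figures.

5.29

⟨x⁴⟩ = ∫ x⁴·|φ|² dx (integrals over the domain).
Gaussian moments (u = x − x₀): ∫u^(2j)·e^(−2αu²) du = (2j−1)!!/(4α)^j · √(π/(2α)), odd powers integrate to 0; here √(π/(2α)) = 1.8360.
⟨x⁴⟩ = 5.2948.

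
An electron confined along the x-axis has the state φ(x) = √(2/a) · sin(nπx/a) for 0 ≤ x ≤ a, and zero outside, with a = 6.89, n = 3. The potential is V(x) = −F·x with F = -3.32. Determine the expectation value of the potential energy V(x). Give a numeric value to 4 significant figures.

11.44

⟨V⟩ = ∫ V(x)·|φ|² dx.
With sin²θ = (1 − cos2θ)/2 on 0 ≤ x ≤ a: ∫sin²(nπx/a) dx = a/2, ∫x·sin²(nπx/a) dx = a²/4, ∫x²·sin²(nπx/a) dx = a³·(1/6 − 1/(4n²π²)); higher powers xᵏ the same way, integrating xᵏ·cos(2nπx/a) by parts.
⟨V⟩ = 11.437.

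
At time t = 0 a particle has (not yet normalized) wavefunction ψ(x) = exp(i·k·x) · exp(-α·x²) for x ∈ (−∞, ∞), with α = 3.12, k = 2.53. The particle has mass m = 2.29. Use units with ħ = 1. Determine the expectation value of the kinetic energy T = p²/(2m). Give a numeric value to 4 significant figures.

2.079

T = −(ħ²/2m) d²/dx², so ⟨T⟩ = −(ħ²/2m) ∫ ψ*·ψ'' dx / ∫|ψ|² dx; with m = 2.29.
Gaussian moments: ∫x^(2j)·e^(−2αx²) dx = (2j−1)!!/(4α)^j · √(π/(2α)), odd powers integrate to 0; here √(π/(2α)) = 0.70955. Derivatives: ψ′ = (ik − 2αx)·ψ, ψ″ = ((ik − 2αx)² − 2α)·ψ; the odd-in-x pieces drop out.
State is unnormalized: ∫|ψ|² dx = 0.70955, and ∫ψ*·(−ħ²/2m · ψ'') dx = 1.4750, so ⟨T⟩ = 1.4750 / 0.70955.
⟨T⟩ = 2.0788.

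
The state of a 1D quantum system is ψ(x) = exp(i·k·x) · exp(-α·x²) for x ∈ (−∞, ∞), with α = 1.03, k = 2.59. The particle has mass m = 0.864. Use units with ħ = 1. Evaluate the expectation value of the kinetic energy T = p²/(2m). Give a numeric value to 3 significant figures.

T = −(ħ²/2m) d²/dx², so ⟨T⟩ = −(ħ²/2m) ∫ ψ*·ψ'' dx / ∫|ψ|² dx; with m = 0.864.
Gaussian moments: ∫x^(2j)·e^(−2αx²) dx = (2j−1)!!/(4α)^j · √(π/(2α)), odd powers integrate to 0; here √(π/(2α)) = 1.2349. Derivatives: ψ′ = (ik − 2αx)·ψ, ψ″ = ((ik − 2αx)² − 2α)·ψ; the odd-in-x pieces drop out.
State is unnormalized: ∫|ψ|² dx = 1.2349, and ∫ψ*·(−ħ²/2m · ψ'') dx = 5.5301, so ⟨T⟩ = 5.5301 / 1.2349.
⟨T⟩ = 4.4781.

4.48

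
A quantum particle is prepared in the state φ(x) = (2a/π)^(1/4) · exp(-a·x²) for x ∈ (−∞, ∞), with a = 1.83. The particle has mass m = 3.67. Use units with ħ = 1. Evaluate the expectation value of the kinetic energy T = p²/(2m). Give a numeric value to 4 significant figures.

0.2493

T = −(ħ²/2m) d²/dx², so ⟨T⟩ = −(ħ²/2m) ∫ φ*·φ'' dx; with m = 3.67.
Gaussian moments: ∫x^(2j)·e^(−2ax²) dx = (2j−1)!!/(4a)^j · √(π/(2a)), odd powers integrate to 0; here √(π/(2a)) = 0.92648. Derivatives: d/dx e^(−ax²) = −2ax·e^(−ax²), d²/dx² e^(−ax²) = (4a²x² − 2a)·e^(−ax²).
⟨T⟩ = 0.24932.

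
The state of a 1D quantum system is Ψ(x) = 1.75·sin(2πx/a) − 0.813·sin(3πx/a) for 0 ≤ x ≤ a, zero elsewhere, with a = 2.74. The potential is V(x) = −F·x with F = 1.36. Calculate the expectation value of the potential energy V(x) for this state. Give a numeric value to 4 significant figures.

-2.417

⟨V⟩ = ∫ V(x)·|Ψ|² dx / ∫|Ψ|² dx.
On 0 ≤ x ≤ a (j ≠ l): ∫sin²(jπx/a) dx = a/2, ∫sin(jπx/a)·sin(lπx/a) dx = 0; diagonal moments ∫x·sin²(jπx/a) dx = a²/4, ∫x²·sin²(jπx/a) dx = a³·(1/6 − 1/(4j²π²)); cross terms ∫x·sin(jπx/a)·sin(lπx/a) dx = 0 for j + l even and −4jla²/(π²(j² − l²)²) for j + l odd, ∫x²·sin(jπx/a)·sin(lπx/a) dx = (−1)^(j+l)·4jla³/(π²(j² − l²)²); higher powers the same way via product-to-sum and parts.
State is unnormalized: ∫|Ψ|² dx = 5.1012, and ∫Ψ*·V(x)·Ψ dx = -12.330, so ⟨V⟩ = -12.330 / 5.1012.
⟨V⟩ = -2.4172.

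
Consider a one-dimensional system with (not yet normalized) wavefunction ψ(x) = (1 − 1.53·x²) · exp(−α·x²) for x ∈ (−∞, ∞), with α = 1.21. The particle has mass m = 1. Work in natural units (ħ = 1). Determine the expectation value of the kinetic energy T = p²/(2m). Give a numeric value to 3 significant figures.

T = −(ħ²/2m) d²/dx², so ⟨T⟩ = −(ħ²/2m) ∫ ψ*·ψ'' dx / ∫|ψ|² dx; with m = 1.
Expand each integrand as polynomial × e^(−2αx²) and use ∫x^(2j)·e^(−2αx²) dx = (2j−1)!!/(4α)^j · √(π/(2α)), odd powers → 0; here √(π/(2α)) = 1.1394. Differentiate with the product rule, d/dx e^(−αx²) = −2αx·e^(−αx²).
State is unnormalized: ∫|ψ|² dx = 0.76060, and ∫ψ*·(−ħ²/2m · ψ'') dx = 1.6073, so ⟨T⟩ = 1.6073 / 0.76060.
⟨T⟩ = 2.1132.

2.11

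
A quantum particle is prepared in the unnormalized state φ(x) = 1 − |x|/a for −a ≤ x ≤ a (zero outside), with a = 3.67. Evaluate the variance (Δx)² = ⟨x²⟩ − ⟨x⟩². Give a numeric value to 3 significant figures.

Compute ⟨x⟩ and ⟨x²⟩ separately, then (Δx)² = ⟨x²⟩ − ⟨x⟩².
φ is even, so ∫ over [−a, a] = 2∫₀ᵃ with φ = 1 − x/a there: ∫₀ᵃ (1 − x/a)² dx = a/3, ∫₀ᵃ x²(1 − x/a)² dx = a³/30, ∫₀ᵃ x⁴(1 − x/a)² dx = a⁵/105.
Normalization: ∫|φ|² dx = 2.4467.
⟨x⟩ = 0.0000 and ⟨x²⟩ = 1.3469.
(Δx)² = 1.3469 − (0.0000)² = 1.3469.

1.35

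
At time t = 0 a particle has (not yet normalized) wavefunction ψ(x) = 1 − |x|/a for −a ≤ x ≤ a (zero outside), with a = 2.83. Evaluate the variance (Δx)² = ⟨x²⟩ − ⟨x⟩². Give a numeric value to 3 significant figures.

Compute ⟨x⟩ and ⟨x²⟩ separately, then (Δx)² = ⟨x²⟩ − ⟨x⟩².
ψ is even, so ∫ over [−a, a] = 2∫₀ᵃ with ψ = 1 − x/a there: ∫₀ᵃ (1 − x/a)² dx = a/3, ∫₀ᵃ x²(1 − x/a)² dx = a³/30, ∫₀ᵃ x⁴(1 − x/a)² dx = a⁵/105.
Normalization: ∫|ψ|² dx = 1.8867.
⟨x⟩ = 0.0000 and ⟨x²⟩ = 0.80089.
(Δx)² = 0.80089 − (0.0000)² = 0.80089.

0.801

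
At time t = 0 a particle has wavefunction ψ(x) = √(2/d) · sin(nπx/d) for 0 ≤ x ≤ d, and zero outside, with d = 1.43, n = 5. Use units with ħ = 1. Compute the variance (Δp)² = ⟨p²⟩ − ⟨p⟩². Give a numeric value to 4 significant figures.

120.7

Compute ⟨p⟩ and ⟨p²⟩ separately; (Δp)² = ⟨p²⟩ − ⟨p⟩².
d/dx sin(nπx/d) = (nπ/d)·cos(nπx/d) and d²/dx² sin(nπx/d) = −(nπ/d)²·sin(nπx/d); on 0 ≤ x ≤ d, ∫sin²(nπx/d) dx = d/2 and ∫sin(nπx/d)·cos(nπx/d) dx = 0.
⟨p⟩ = 0.0000 and ⟨p²⟩ = 120.66.
(Δp)² = 120.66 − (0.0000)² = 120.66.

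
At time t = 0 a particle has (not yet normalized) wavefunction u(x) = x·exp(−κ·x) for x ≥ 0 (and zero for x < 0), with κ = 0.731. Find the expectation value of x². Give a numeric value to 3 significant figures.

⟨x²⟩ = ∫ x²·|u|² dx / ∫|u|² dx (integrals over the domain).
Every integrand reduces to terms xʲ·e^(−2κx) on [0, ∞); use ∫₀^∞ xʲ·e^(−2κx) dx = j!/(2κ)^(j+1).
State is unnormalized: ∫|u|² dx = 0.64001, and ∫u*·x²·u dx = 3.5931, so ⟨x²⟩ = 3.5931 / 0.64001.
⟨x²⟩ = 5.6142.

5.61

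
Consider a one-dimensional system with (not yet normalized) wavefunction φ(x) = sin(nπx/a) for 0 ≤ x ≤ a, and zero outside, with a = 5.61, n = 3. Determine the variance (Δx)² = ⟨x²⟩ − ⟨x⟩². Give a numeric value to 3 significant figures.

Compute ⟨x⟩ and ⟨x²⟩ separately, then (Δx)² = ⟨x²⟩ − ⟨x⟩².
With sin²θ = (1 − cos2θ)/2 on 0 ≤ x ≤ a: ∫sin²(nπx/a) dx = a/2, ∫x·sin²(nπx/a) dx = a²/4, ∫x²·sin²(nπx/a) dx = a³·(1/6 − 1/(4n²π²)); higher powers xᵏ the same way, integrating xᵏ·cos(2nπx/a) by parts.
Normalization: ∫|φ|² dx = 2.8050.
⟨x⟩ = 2.8050 and ⟨x²⟩ = 10.314.
(Δx)² = 10.314 − (2.8050)² = 2.4455.

2.45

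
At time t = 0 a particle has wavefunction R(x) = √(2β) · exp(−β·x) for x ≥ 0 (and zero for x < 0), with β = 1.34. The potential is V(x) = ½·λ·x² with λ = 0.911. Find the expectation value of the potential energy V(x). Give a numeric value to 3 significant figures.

⟨V⟩ = ∫ V(x)·|R|² dx.
Every integrand reduces to terms xʲ·e^(−2βx) on [0, ∞); use ∫₀^∞ xʲ·e^(−2βx) dx = j!/(2β)^(j+1).
⟨V⟩ = 0.12684.

0.127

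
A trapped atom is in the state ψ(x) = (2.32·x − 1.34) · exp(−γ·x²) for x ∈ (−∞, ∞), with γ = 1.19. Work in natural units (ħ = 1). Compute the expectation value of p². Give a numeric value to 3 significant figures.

2.11

p² ψ = −ħ² d²ψ/dx²; ⟨p²⟩ = −ħ² ∫ ψ*·ψ'' dx / ∫|ψ|² dx.
Expand each integrand as polynomial × e^(−2γx²) and use ∫x^(2j)·e^(−2γx²) dx = (2j−1)!!/(4γ)^j · √(π/(2γ)), odd powers → 0; here √(π/(2γ)) = 1.1489. Differentiate with the product rule, d/dx e^(−γx²) = −2γx·e^(−γx²).
State is unnormalized: ∫|ψ|² dx = 3.3621, and ∫ψ*·(−ħ² ψ'') dx = 7.0929, so ⟨p²⟩ = 7.0929 / 3.3621.
⟨p²⟩ = 2.1096.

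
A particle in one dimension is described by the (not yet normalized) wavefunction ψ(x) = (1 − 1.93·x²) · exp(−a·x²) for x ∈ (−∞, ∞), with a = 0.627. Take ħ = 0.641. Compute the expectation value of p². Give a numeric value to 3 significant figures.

p² ψ = −ħ² d²ψ/dx²; ⟨p²⟩ = −ħ² ∫ ψ*·ψ'' dx / ∫|ψ|² dx.
Expand each integrand as polynomial × e^(−2ax²) and use ∫x^(2j)·e^(−2ax²) dx = (2j−1)!!/(4a)^j · √(π/(2a)), odd powers → 0; here √(π/(2a)) = 1.5828. Differentiate with the product rule, d/dx e^(−ax²) = −2ax·e^(−ax²).
State is unnormalized: ∫|ψ|² dx = 1.9587, and ∫ψ*·(−ħ² ψ'') dx = 2.7257, so ⟨p²⟩ = 2.7257 / 1.9587.
⟨p²⟩ = 1.3916.

1.39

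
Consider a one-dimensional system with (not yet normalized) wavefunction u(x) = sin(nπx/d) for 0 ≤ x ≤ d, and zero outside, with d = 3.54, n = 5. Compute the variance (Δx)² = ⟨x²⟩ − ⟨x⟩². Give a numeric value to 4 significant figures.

Compute ⟨x⟩ and ⟨x²⟩ separately, then (Δx)² = ⟨x²⟩ − ⟨x⟩².
With sin²θ = (1 − cos2θ)/2 on 0 ≤ x ≤ d: ∫sin²(nπx/d) dx = d/2, ∫x·sin²(nπx/d) dx = d²/4, ∫x²·sin²(nπx/d) dx = d³·(1/6 − 1/(4n²π²)); higher powers xᵏ the same way, integrating xᵏ·cos(2nπx/d) by parts.
Normalization: ∫|u|² dx = 1.7700.
⟨x⟩ = 1.7700 and ⟨x²⟩ = 4.1518.
(Δx)² = 4.1518 − (1.7700)² = 1.0189.

1.019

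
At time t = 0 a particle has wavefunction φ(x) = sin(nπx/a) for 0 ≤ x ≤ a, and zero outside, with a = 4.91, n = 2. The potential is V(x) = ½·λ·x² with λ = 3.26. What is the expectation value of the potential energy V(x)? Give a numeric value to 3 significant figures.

⟨V⟩ = ∫ V(x)·|φ|² dx / ∫|φ|² dx.
With sin²θ = (1 − cos2θ)/2 on 0 ≤ x ≤ a: ∫sin²(nπx/a) dx = a/2, ∫x·sin²(nπx/a) dx = a²/4, ∫x²·sin²(nπx/a) dx = a³·(1/6 − 1/(4n²π²)); higher powers xᵏ the same way, integrating xᵏ·cos(2nπx/a) by parts.
State is unnormalized: ∫|φ|² dx = 2.4550, and ∫φ*·V(x)·φ dx = 30.936, so ⟨V⟩ = 30.936 / 2.4550.
⟨V⟩ = 12.601.

12.6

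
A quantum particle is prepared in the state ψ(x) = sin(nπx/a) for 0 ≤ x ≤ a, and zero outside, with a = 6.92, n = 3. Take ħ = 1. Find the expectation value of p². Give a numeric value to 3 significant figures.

1.85

p² ψ = −ħ² d²ψ/dx²; ⟨p²⟩ = −ħ² ∫ ψ*·ψ'' dx / ∫|ψ|² dx.
d/dx sin(nπx/a) = (nπ/a)·cos(nπx/a) and d²/dx² sin(nπx/a) = −(nπ/a)²·sin(nπx/a); on 0 ≤ x ≤ a, ∫sin²(nπx/a) dx = a/2 and ∫sin(nπx/a)·cos(nπx/a) dx = 0.
State is unnormalized: ∫|ψ|² dx = 3.4600, and ∫ψ*·(−ħ² ψ'') dx = 6.4181, so ⟨p²⟩ = 6.4181 / 3.4600.
⟨p²⟩ = 1.8549.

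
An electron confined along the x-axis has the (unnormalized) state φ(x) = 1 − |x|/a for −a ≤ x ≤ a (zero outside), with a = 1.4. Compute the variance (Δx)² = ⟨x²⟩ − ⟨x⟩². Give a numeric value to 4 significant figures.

0.1960

Compute ⟨x⟩ and ⟨x²⟩ separately, then (Δx)² = ⟨x²⟩ − ⟨x⟩².
φ is even, so ∫ over [−a, a] = 2∫₀ᵃ with φ = 1 − x/a there: ∫₀ᵃ (1 − x/a)² dx = a/3, ∫₀ᵃ x²(1 − x/a)² dx = a³/30, ∫₀ᵃ x⁴(1 − x/a)² dx = a⁵/105.
Normalization: ∫|φ|² dx = 0.93333.
⟨x⟩ = 0.0000 and ⟨x²⟩ = 0.19600.
(Δx)² = 0.19600 − (0.0000)² = 0.19600.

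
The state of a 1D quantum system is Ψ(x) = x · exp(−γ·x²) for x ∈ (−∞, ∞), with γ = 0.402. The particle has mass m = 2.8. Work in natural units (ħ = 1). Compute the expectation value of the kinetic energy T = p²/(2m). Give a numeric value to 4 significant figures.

0.2154

T = −(ħ²/2m) d²/dx², so ⟨T⟩ = −(ħ²/2m) ∫ Ψ*·Ψ'' dx / ∫|Ψ|² dx; with m = 2.8.
Expand each integrand as polynomial × e^(−2γx²) and use ∫x^(2j)·e^(−2γx²) dx = (2j−1)!!/(4γ)^j · √(π/(2γ)), odd powers → 0; here √(π/(2γ)) = 1.9767. Differentiate with the product rule, d/dx e^(−γx²) = −2γx·e^(−γx²).
State is unnormalized: ∫|Ψ|² dx = 1.2293, and ∫Ψ*·(−ħ²/2m · Ψ'') dx = 0.26474, so ⟨T⟩ = 0.26474 / 1.2293.
⟨T⟩ = 0.21536.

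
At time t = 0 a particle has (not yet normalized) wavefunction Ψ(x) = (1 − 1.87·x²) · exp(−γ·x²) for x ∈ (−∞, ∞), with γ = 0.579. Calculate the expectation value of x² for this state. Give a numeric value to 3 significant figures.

1.91

⟨x²⟩ = ∫ x²·|Ψ|² dx / ∫|Ψ|² dx (integrals over the domain).
Expand each integrand as polynomial × e^(−2γx²) and use ∫x^(2j)·e^(−2γx²) dx = (2j−1)!!/(4γ)^j · √(π/(2γ)), odd powers → 0; here √(π/(2γ)) = 1.6471.
State is unnormalized: ∫|Ψ|² dx = 2.2087, and ∫Ψ*·x²·Ψ dx = 4.2205, so ⟨x²⟩ = 4.2205 / 2.2087.
⟨x²⟩ = 1.9109.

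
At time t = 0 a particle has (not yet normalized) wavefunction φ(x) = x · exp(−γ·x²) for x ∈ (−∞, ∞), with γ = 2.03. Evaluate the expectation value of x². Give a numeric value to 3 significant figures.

0.369

⟨x²⟩ = ∫ x²·|φ|² dx / ∫|φ|² dx (integrals over the domain).
Expand each integrand as polynomial × e^(−2γx²) and use ∫x^(2j)·e^(−2γx²) dx = (2j−1)!!/(4γ)^j · √(π/(2γ)), odd powers → 0; here √(π/(2γ)) = 0.87965.
State is unnormalized: ∫|φ|² dx = 0.10833, and ∫φ*·x²·φ dx = 0.040024, so ⟨x²⟩ = 0.040024 / 0.10833.
⟨x²⟩ = 0.36946.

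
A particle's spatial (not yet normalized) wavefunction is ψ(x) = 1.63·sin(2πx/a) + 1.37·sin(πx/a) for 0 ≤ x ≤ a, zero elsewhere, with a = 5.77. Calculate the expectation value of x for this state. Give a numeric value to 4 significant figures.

⟨x⟩ = ∫ x·|ψ|² dx / ∫|ψ|² dx (integrals over the domain).
On 0 ≤ x ≤ a (j ≠ l): ∫sin²(jπx/a) dx = a/2, ∫sin(jπx/a)·sin(lπx/a) dx = 0; diagonal moments ∫x·sin²(jπx/a) dx = a²/4, ∫x²·sin²(jπx/a) dx = a³·(1/6 − 1/(4j²π²)); cross terms ∫x·sin(jπx/a)·sin(lπx/a) dx = 0 for j + l even and −4jla²/(π²(j² − l²)²) for j + l odd, ∫x²·sin(jπx/a)·sin(lπx/a) dx = (−1)^(j+l)·4jla³/(π²(j² − l²)²); higher powers the same way via product-to-sum and parts.
State is unnormalized: ∫|ψ|² dx = 13.080, and ∫ψ*·x·ψ dx = 24.344, so ⟨x⟩ = 24.344 / 13.080.
⟨x⟩ = 1.8612.

1.861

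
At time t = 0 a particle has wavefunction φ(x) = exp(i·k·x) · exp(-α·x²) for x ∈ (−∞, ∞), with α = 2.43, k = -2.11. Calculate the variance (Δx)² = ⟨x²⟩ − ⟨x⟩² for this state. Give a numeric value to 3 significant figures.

0.103

Compute ⟨x⟩ and ⟨x²⟩ separately, then (Δx)² = ⟨x²⟩ − ⟨x⟩².
Gaussian moments: ∫x^(2j)·e^(−2αx²) dx = (2j−1)!!/(4α)^j · √(π/(2α)), odd powers integrate to 0; here √(π/(2α)) = 0.80400.
Normalization: ∫|φ|² dx = 0.80400.
⟨x⟩ = 0.0000 and ⟨x²⟩ = 0.10288.
(Δx)² = 0.10288 − (0.0000)² = 0.10288.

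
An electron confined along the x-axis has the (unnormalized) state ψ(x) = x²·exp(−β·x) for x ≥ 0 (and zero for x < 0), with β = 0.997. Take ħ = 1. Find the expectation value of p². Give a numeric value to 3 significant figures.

p² ψ = −ħ² d²ψ/dx²; ⟨p²⟩ = −ħ² ∫ ψ*·ψ'' dx / ∫|ψ|² dx.
Differentiate x²·exp(−β·x) with the product rule; every integrand then reduces to terms xʲ·e^(−2βx) on [0, ∞), with ∫₀^∞ xʲ·e^(−2βx) dx = j!/(2β)^(j+1).
State is unnormalized: ∫|ψ|² dx = 0.76135, and ∫ψ*·(−ħ² ψ'') dx = 0.25226, so ⟨p²⟩ = 0.25226 / 0.76135.
⟨p²⟩ = 0.33134.

0.331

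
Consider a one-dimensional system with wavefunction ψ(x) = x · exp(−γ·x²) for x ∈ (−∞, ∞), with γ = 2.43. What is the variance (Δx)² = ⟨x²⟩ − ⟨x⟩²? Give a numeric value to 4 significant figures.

Compute ⟨x⟩ and ⟨x²⟩ separately, then (Δx)² = ⟨x²⟩ − ⟨x⟩².
Expand each integrand as polynomial × e^(−2γx²) and use ∫x^(2j)·e^(−2γx²) dx = (2j−1)!!/(4γ)^j · √(π/(2γ)), odd powers → 0; here √(π/(2γ)) = 0.80400.
Normalization: ∫|ψ|² dx = 0.082716.
⟨x⟩ = 0.0000 and ⟨x²⟩ = 0.30864.
(Δx)² = 0.30864 − (0.0000)² = 0.30864.

0.3086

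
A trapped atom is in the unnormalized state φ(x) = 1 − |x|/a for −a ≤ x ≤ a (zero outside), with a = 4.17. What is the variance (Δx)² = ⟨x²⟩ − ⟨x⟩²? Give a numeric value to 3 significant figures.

1.74

Compute ⟨x⟩ and ⟨x²⟩ separately, then (Δx)² = ⟨x²⟩ − ⟨x⟩².
φ is even, so ∫ over [−a, a] = 2∫₀ᵃ with φ = 1 − x/a there: ∫₀ᵃ (1 − x/a)² dx = a/3, ∫₀ᵃ x²(1 − x/a)² dx = a³/30, ∫₀ᵃ x⁴(1 − x/a)² dx = a⁵/105.
Normalization: ∫|φ|² dx = 2.7800.
⟨x⟩ = 0.0000 and ⟨x²⟩ = 1.7389.
(Δx)² = 1.7389 − (0.0000)² = 1.7389.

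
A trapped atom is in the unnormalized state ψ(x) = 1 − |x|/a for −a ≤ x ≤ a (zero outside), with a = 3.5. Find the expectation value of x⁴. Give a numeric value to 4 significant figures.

4.288

⟨x⁴⟩ = ∫ x⁴·|ψ|² dx / ∫|ψ|² dx (integrals over the domain).
ψ is even, so ∫ over [−a, a] = 2∫₀ᵃ with ψ = 1 − x/a there: ∫₀ᵃ (1 − x/a)² dx = a/3, ∫₀ᵃ x²(1 − x/a)² dx = a³/30, ∫₀ᵃ x⁴(1 − x/a)² dx = a⁵/105.
State is unnormalized: ∫|ψ|² dx = 2.3333, and ∫ψ*·x⁴·ψ dx = 10.004, so ⟨x⁴⟩ = 10.004 / 2.3333.
⟨x⁴⟩ = 4.2875.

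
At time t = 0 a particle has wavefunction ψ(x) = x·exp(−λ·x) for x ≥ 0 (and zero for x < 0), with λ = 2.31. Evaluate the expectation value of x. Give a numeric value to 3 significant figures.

⟨x⟩ = ∫ x·|ψ|² dx / ∫|ψ|² dx (integrals over the domain).
Every integrand reduces to terms xʲ·e^(−2λx) on [0, ∞); use ∫₀^∞ xʲ·e^(−2λx) dx = j!/(2λ)^(j+1).
State is unnormalized: ∫|ψ|² dx = 0.020282, and ∫ψ*·x·ψ dx = 0.013170, so ⟨x⟩ = 0.013170 / 0.020282.
⟨x⟩ = 0.64935.

0.649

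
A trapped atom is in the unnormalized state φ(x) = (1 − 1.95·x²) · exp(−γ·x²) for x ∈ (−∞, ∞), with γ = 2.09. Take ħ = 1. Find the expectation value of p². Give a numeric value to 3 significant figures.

p² φ = −ħ² d²φ/dx²; ⟨p²⟩ = −ħ² ∫ φ*·φ'' dx / ∫|φ|² dx.
Expand each integrand as polynomial × e^(−2γx²) and use ∫x^(2j)·e^(−2γx²) dx = (2j−1)!!/(4γ)^j · √(π/(2γ)), odd powers → 0; here √(π/(2γ)) = 0.86694. Differentiate with the product rule, d/dx e^(−γx²) = −2γx·e^(−γx²).
State is unnormalized: ∫|φ|² dx = 0.60401, and ∫φ*·(−ħ² φ'') dx = 3.3472, so ⟨p²⟩ = 3.3472 / 0.60401.
⟨p²⟩ = 5.5417.

5.54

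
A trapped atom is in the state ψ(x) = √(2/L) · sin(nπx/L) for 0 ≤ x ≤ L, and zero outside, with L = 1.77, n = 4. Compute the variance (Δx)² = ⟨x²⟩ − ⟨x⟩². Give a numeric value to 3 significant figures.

0.251

Compute ⟨x⟩ and ⟨x²⟩ separately, then (Δx)² = ⟨x²⟩ − ⟨x⟩².
With sin²θ = (1 − cos2θ)/2 on 0 ≤ x ≤ L: ∫sin²(nπx/L) dx = L/2, ∫x·sin²(nπx/L) dx = L²/4, ∫x²·sin²(nπx/L) dx = L³·(1/6 − 1/(4n²π²)); higher powers xᵏ the same way, integrating xᵏ·cos(2nπx/L) by parts.
⟨x⟩ = 0.88500 and ⟨x²⟩ = 1.0344.
(Δx)² = 1.0344 − (0.88500)² = 0.25116.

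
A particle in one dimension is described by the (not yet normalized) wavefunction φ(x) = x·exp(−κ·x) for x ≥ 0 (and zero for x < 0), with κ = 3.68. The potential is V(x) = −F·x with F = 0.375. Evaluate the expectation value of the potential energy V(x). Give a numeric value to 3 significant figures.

-0.153

⟨V⟩ = ∫ V(x)·|φ|² dx / ∫|φ|² dx.
Every integrand reduces to terms xʲ·e^(−2κx) on [0, ∞); use ∫₀^∞ xʲ·e^(−2κx) dx = j!/(2κ)^(j+1).
State is unnormalized: ∫|φ|² dx = 0.0050165, and ∫φ*·V(x)·φ dx = -0.00076678, so ⟨V⟩ = -0.00076678 / 0.0050165.
⟨V⟩ = -0.15285.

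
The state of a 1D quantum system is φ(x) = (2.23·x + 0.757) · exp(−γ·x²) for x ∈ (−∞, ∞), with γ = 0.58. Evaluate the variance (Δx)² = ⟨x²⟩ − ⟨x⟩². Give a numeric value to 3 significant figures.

Compute ⟨x⟩ and ⟨x²⟩ separately, then (Δx)² = ⟨x²⟩ − ⟨x⟩².
Expand each integrand as polynomial × e^(−2γx²) and use ∫x^(2j)·e^(−2γx²) dx = (2j−1)!!/(4γ)^j · √(π/(2γ)), odd powers → 0; here √(π/(2γ)) = 1.6457.
Normalization: ∫|φ|² dx = 4.4706.
⟨x⟩ = 0.53571 and ⟨x²⟩ = 1.1113.
(Δx)² = 1.1113 − (0.53571)² = 0.82427.

0.824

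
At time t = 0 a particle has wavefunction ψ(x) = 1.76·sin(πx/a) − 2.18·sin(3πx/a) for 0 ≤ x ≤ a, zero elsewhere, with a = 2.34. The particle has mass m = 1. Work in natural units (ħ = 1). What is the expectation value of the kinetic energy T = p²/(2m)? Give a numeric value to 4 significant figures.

5.266

T = −(ħ²/2m) d²/dx², so ⟨T⟩ = −(ħ²/2m) ∫ ψ*·ψ'' dx / ∫|ψ|² dx; with m = 1.
d²/dx² sin(jπx/a) = −(jπ/a)²·sin(jπx/a); on 0 ≤ x ≤ a, ∫sin²(jπx/a) dx = a/2 and ∫sin(jπx/a)·sin(lπx/a) dx = 0 for j ≠ l, so only diagonal terms survive in ∫|ψ|² and ∫ψ·ψ″; ∫ψ·ψ′ dx = [ψ²/2] between the walls = 0.
State is unnormalized: ∫|ψ|² dx = 9.1845, and ∫ψ*·(−ħ²/2m · ψ'') dx = 48.367, so ⟨T⟩ = 48.367 / 9.1845.
⟨T⟩ = 5.2661.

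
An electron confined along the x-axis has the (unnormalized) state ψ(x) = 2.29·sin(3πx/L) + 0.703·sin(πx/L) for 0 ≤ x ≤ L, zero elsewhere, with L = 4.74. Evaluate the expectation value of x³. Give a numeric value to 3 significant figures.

28.5

⟨x³⟩ = ∫ x³·|ψ|² dx / ∫|ψ|² dx (integrals over the domain).
On 0 ≤ x ≤ L (j ≠ l): ∫sin²(jπx/L) dx = L/2, ∫sin(jπx/L)·sin(lπx/L) dx = 0; diagonal moments ∫x·sin²(jπx/L) dx = L²/4, ∫x²·sin²(jπx/L) dx = L³·(1/6 − 1/(4j²π²)); cross terms ∫x·sin(jπx/L)·sin(lπx/L) dx = 0 for j + l even and −4jlL²/(π²(j² − l²)²) for j + l odd, ∫x²·sin(jπx/L)·sin(lπx/L) dx = (−1)^(j+l)·4jlL³/(π²(j² − l²)²); higher powers the same way via product-to-sum and parts.
State is unnormalized: ∫|ψ|² dx = 13.600, and ∫ψ*·x³·ψ dx = 387.74, so ⟨x³⟩ = 387.74 / 13.600.
⟨x³⟩ = 28.511.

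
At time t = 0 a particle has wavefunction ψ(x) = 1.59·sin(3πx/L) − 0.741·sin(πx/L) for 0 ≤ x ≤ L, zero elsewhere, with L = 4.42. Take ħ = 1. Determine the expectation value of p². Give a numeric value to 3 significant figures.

3.83

p² ψ = −ħ² d²ψ/dx²; ⟨p²⟩ = −ħ² ∫ ψ*·ψ'' dx / ∫|ψ|² dx.
d²/dx² sin(jπx/L) = −(jπ/L)²·sin(jπx/L); on 0 ≤ x ≤ L, ∫sin²(jπx/L) dx = L/2 and ∫sin(jπx/L)·sin(lπx/L) dx = 0 for j ≠ l, so only diagonal terms survive in ∫|ψ|² and ∫ψ·ψ″; ∫ψ·ψ′ dx = [ψ²/2] between the walls = 0.
State is unnormalized: ∫|ψ|² dx = 6.8006, and ∫ψ*·(−ħ² ψ'') dx = 26.016, so ⟨p²⟩ = 26.016 / 6.8006.
⟨p²⟩ = 3.8256.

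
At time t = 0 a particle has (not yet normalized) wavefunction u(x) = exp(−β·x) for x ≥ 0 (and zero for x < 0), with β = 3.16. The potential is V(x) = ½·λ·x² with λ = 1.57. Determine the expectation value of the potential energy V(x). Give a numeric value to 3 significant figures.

⟨V⟩ = ∫ V(x)·|u|² dx / ∫|u|² dx.
Every integrand reduces to terms xʲ·e^(−2βx) on [0, ∞); use ∫₀^∞ xʲ·e^(−2βx) dx = j!/(2β)^(j+1).
State is unnormalized: ∫|u|² dx = 0.15823, and ∫u*·V(x)·u dx = 0.0062194, so ⟨V⟩ = 0.0062194 / 0.15823.
⟨V⟩ = 0.039307.

0.0393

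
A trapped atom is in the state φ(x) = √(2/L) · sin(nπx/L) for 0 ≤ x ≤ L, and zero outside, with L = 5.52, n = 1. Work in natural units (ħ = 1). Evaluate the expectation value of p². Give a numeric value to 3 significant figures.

p² φ = −ħ² d²φ/dx²; ⟨p²⟩ = −ħ² ∫ φ*·φ'' dx.
d/dx sin(nπx/L) = (nπ/L)·cos(nπx/L) and d²/dx² sin(nπx/L) = −(nπ/L)²·sin(nπx/L); on 0 ≤ x ≤ L, ∫sin²(nπx/L) dx = L/2 and ∫sin(nπx/L)·cos(nπx/L) dx = 0.
⟨p²⟩ = 0.32391.

0.324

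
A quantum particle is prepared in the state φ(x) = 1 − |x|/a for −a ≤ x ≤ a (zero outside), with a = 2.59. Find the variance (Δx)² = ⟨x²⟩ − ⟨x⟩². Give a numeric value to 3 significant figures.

0.671

Compute ⟨x⟩ and ⟨x²⟩ separately, then (Δx)² = ⟨x²⟩ − ⟨x⟩².
φ is even, so ∫ over [−a, a] = 2∫₀ᵃ with φ = 1 − x/a there: ∫₀ᵃ (1 − x/a)² dx = a/3, ∫₀ᵃ x²(1 − x/a)² dx = a³/30, ∫₀ᵃ x⁴(1 − x/a)² dx = a⁵/105.
Normalization: ∫|φ|² dx = 1.7267.
⟨x⟩ = 0.0000 and ⟨x²⟩ = 0.67081.
(Δx)² = 0.67081 − (0.0000)² = 0.67081.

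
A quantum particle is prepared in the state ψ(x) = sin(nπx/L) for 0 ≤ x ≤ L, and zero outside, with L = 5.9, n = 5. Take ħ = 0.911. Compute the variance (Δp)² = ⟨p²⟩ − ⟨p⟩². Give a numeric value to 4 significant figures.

Compute ⟨p⟩ and ⟨p²⟩ separately; (Δp)² = ⟨p²⟩ − ⟨p⟩².
d/dx sin(nπx/L) = (nπ/L)·cos(nπx/L) and d²/dx² sin(nπx/L) = −(nπ/L)²·sin(nπx/L); on 0 ≤ x ≤ L, ∫sin²(nπx/L) dx = L/2 and ∫sin(nπx/L)·cos(nπx/L) dx = 0.
Normalization: ∫|ψ|² dx = 2.9500.
⟨p⟩ = 0.0000 and ⟨p²⟩ = 5.8826.
(Δp)² = 5.8826 − (0.0000)² = 5.8826.

5.883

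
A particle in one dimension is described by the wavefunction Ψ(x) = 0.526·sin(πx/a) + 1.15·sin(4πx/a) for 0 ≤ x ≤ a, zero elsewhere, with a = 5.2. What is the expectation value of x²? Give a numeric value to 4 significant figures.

8.411

⟨x²⟩ = ∫ x²·|Ψ|² dx / ∫|Ψ|² dx (integrals over the domain).
On 0 ≤ x ≤ a (j ≠ l): ∫sin²(jπx/a) dx = a/2, ∫sin(jπx/a)·sin(lπx/a) dx = 0; diagonal moments ∫x·sin²(jπx/a) dx = a²/4, ∫x²·sin²(jπx/a) dx = a³·(1/6 − 1/(4j²π²)); cross terms ∫x·sin(jπx/a)·sin(lπx/a) dx = 0 for j + l even and −4jla²/(π²(j² − l²)²) for j + l odd, ∫x²·sin(jπx/a)·sin(lπx/a) dx = (−1)^(j+l)·4jla³/(π²(j² − l²)²); higher powers the same way via product-to-sum and parts.
State is unnormalized: ∫|Ψ|² dx = 4.1579, and ∫Ψ*·x²·Ψ dx = 34.971, so ⟨x²⟩ = 34.971 / 4.1579.
⟨x²⟩ = 8.4108.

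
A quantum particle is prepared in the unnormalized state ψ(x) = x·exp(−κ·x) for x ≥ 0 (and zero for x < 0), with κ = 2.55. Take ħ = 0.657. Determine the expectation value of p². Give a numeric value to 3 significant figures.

p² ψ = −ħ² d²ψ/dx²; ⟨p²⟩ = −ħ² ∫ ψ*·ψ'' dx / ∫|ψ|² dx.
Differentiate x·exp(−κ·x) with the product rule; every integrand then reduces to terms xʲ·e^(−2κx) on [0, ∞), with ∫₀^∞ xʲ·e^(−2κx) dx = j!/(2κ)^(j+1).
State is unnormalized: ∫|ψ|² dx = 0.015077, and ∫ψ*·(−ħ² ψ'') dx = 0.042319, so ⟨p²⟩ = 0.042319 / 0.015077.
⟨p²⟩ = 2.8068.

2.81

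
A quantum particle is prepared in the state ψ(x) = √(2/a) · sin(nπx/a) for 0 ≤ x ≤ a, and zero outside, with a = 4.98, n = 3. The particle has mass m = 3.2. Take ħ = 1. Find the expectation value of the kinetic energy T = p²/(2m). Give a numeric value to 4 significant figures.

T = −(ħ²/2m) d²/dx², so ⟨T⟩ = −(ħ²/2m) ∫ ψ*·ψ'' dx; with m = 3.2.
d/dx sin(nπx/a) = (nπ/a)·cos(nπx/a) and d²/dx² sin(nπx/a) = −(nπ/a)²·sin(nπx/a); on 0 ≤ x ≤ a, ∫sin²(nπx/a) dx = a/2 and ∫sin(nπx/a)·cos(nπx/a) dx = 0.
⟨T⟩ = 0.55963.

0.5596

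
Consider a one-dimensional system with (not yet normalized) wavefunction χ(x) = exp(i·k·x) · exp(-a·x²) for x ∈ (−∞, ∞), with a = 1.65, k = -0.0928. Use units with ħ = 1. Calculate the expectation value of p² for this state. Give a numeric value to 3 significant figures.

1.66

p² χ = −ħ² d²χ/dx²; ⟨p²⟩ = −ħ² ∫ χ*·χ'' dx / ∫|χ|² dx.
Gaussian moments: ∫x^(2j)·e^(−2ax²) dx = (2j−1)!!/(4a)^j · √(π/(2a)), odd powers integrate to 0; here √(π/(2a)) = 0.97570. Derivatives: χ′ = (ik − 2ax)·χ, χ″ = ((ik − 2ax)² − 2a)·χ; the odd-in-x pieces drop out.
State is unnormalized: ∫|χ|² dx = 0.97570, and ∫χ*·(−ħ² χ'') dx = 1.6183, so ⟨p²⟩ = 1.6183 / 0.97570.
⟨p²⟩ = 1.6586.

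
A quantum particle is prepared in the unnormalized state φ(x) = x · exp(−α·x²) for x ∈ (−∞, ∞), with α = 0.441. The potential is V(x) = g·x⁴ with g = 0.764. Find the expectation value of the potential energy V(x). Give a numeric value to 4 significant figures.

⟨V⟩ = ∫ V(x)·|φ|² dx / ∫|φ|² dx.
Expand each integrand as polynomial × e^(−2αx²) and use ∫x^(2j)·e^(−2αx²) dx = (2j−1)!!/(4α)^j · √(π/(2α)), odd powers → 0; here √(π/(2α)) = 1.8873.
State is unnormalized: ∫|φ|² dx = 1.0699, and ∫φ*·V(x)·φ dx = 3.9403, so ⟨V⟩ = 3.9403 / 1.0699.
⟨V⟩ = 3.6829.

3.683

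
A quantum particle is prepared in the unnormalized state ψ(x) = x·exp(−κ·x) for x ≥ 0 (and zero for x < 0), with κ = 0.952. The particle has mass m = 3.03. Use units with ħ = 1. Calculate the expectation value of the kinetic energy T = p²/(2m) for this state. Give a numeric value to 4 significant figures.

0.1496

T = −(ħ²/2m) d²/dx², so ⟨T⟩ = −(ħ²/2m) ∫ ψ*·ψ'' dx / ∫|ψ|² dx; with m = 3.03.
Differentiate x·exp(−κ·x) with the product rule; every integrand then reduces to terms xʲ·e^(−2κx) on [0, ∞), with ∫₀^∞ xʲ·e^(−2κx) dx = j!/(2κ)^(j+1).
State is unnormalized: ∫|ψ|² dx = 0.28975, and ∫ψ*·(−ħ²/2m · ψ'') dx = 0.043334, so ⟨T⟩ = 0.043334 / 0.28975.
⟨T⟩ = 0.14956.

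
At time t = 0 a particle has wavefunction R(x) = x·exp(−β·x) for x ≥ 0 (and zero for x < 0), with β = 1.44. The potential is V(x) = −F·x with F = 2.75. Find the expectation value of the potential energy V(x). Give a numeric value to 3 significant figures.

⟨V⟩ = ∫ V(x)·|R|² dx / ∫|R|² dx.
Every integrand reduces to terms xʲ·e^(−2βx) on [0, ∞); use ∫₀^∞ xʲ·e^(−2βx) dx = j!/(2β)^(j+1).
State is unnormalized: ∫|R|² dx = 0.083724, and ∫R*·V(x)·R dx = -0.23984, so ⟨V⟩ = -0.23984 / 0.083724.
⟨V⟩ = -2.8646.

-2.86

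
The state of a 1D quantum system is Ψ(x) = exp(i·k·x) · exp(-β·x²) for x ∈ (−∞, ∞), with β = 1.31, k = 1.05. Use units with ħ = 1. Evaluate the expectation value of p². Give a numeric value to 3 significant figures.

p² Ψ = −ħ² d²Ψ/dx²; ⟨p²⟩ = −ħ² ∫ Ψ*·Ψ'' dx / ∫|Ψ|² dx.
Gaussian moments: ∫x^(2j)·e^(−2βx²) dx = (2j−1)!!/(4β)^j · √(π/(2β)), odd powers integrate to 0; here √(π/(2β)) = 1.0950. Derivatives: Ψ′ = (ik − 2βx)·Ψ, Ψ″ = ((ik − 2βx)² − 2β)·Ψ; the odd-in-x pieces drop out.
State is unnormalized: ∫|Ψ|² dx = 1.0950, and ∫Ψ*·(−ħ² Ψ'') dx = 2.6417, so ⟨p²⟩ = 2.6417 / 1.0950.
⟨p²⟩ = 2.4125.

2.41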